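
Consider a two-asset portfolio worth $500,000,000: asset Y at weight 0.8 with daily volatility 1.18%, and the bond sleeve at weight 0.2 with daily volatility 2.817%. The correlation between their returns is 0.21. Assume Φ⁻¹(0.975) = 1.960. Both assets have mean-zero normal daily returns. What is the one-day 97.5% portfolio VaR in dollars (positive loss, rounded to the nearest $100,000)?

σ_p² = 0.8²·1.18² + 0.2²·2.817² + 2·0.21·0.8·0.2·1.18·2.817 = 1.4319 (%²).
σ_p = √1.4319 = 1.197%.
VaR = 1.960 × 1.197% = 2.346%; on $500,000,000 that is $11,730,000.

$11,700,000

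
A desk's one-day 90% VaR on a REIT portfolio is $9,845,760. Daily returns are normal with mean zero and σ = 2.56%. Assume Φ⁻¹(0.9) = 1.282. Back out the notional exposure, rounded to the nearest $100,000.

VaR as a fraction of value: z·σ = 1.282 × 2.56% = 3.28192%.
Position = $9,845,760 / 0.0328192 = $300,000,000.

$300,000,000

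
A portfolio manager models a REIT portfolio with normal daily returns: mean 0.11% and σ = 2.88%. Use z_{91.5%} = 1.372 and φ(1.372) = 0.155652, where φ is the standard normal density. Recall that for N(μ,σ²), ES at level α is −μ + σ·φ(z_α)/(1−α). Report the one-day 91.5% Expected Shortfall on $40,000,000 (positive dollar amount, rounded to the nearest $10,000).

Tail multiplier: φ(z)/(1−α) = 0.155652 / 0.085 = 1.831.
ES = −(0.11%) + 2.88% × 1.831 = 5.163%.
On $40,000,000: 0.05163 × $40,000,000 = $2,065,200.

$2,070,000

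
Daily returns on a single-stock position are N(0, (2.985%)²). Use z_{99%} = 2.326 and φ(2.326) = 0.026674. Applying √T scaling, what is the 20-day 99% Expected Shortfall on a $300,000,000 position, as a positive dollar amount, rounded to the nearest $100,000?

σ_{20d} = 2.985% × √20 = 13.349%.
ES multiplier = φ(z)/(1−α) = 0.026674/0.01 = 2.667.
ES = 13.349% × 2.667 = 35.602%; on $300,000,000: $106,806,000.

$106,800,000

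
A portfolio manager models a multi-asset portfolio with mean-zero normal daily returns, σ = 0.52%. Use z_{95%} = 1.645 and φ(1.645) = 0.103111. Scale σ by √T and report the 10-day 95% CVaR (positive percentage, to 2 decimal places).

3.39%

σ_{10d} = 0.52% × √10 = 1.644%.
ES multiplier = φ(z)/(1−α) = 0.103111/0.05 = 2.062.
ES = 1.644% × 2.062 = 3.390%.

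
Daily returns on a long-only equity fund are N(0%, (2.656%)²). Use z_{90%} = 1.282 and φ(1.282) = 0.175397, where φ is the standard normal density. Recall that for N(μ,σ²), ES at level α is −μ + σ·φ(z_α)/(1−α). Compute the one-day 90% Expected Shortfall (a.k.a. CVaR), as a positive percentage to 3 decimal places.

Tail multiplier: φ(z)/(1−α) = 0.175397 / 0.1 = 1.754.
ES = 2.656% × 1.754 = 4.659%.

4.659%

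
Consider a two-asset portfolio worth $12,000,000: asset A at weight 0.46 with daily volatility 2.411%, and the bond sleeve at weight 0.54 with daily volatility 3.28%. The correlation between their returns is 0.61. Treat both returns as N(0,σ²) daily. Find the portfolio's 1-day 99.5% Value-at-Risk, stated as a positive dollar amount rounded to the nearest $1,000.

σ_p² = 0.46²·2.411² + 0.54²·3.28² + 2·0.61·0.46·0.54·2.411·3.28 = 6.7637 (%²).
σ_p = √6.7637 = 2.601%.
At 99.5%, z = 2.576.
VaR = 2.576 × 2.601% = 6.700%; on $12,000,000 that is $804,000.

$804,000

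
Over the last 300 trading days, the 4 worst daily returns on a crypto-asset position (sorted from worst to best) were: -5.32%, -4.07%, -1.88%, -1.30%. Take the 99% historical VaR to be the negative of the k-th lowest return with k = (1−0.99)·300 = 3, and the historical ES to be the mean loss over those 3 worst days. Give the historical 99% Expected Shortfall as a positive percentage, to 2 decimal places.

The 3 worst returns sum to -11.27%.
ES = −(-11.27%) / 3 = 3.7566…% ≈ 3.76%.

3.76%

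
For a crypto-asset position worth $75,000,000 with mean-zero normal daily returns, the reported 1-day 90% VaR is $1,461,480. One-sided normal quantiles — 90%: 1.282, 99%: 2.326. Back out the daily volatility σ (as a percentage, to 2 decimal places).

1.52%

VaR as a fraction: $1,461,480 / $75,000,000 = 1.949%.
σ = VaR / z = 1.949% / 1.282 = 1.520%.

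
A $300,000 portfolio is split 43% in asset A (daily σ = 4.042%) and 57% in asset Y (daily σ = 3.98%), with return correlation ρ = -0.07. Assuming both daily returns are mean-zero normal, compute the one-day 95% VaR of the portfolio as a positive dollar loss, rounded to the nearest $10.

σ_p² = 0.43²·4.042² + 0.57²·3.98² + 2·-0.07·0.43·0.57·4.042·3.98 = 7.6154 (%²).
σ_p = √7.6154 = 2.760%.
At 95%, z = 1.645.
VaR = 1.645 × 2.760% = 4.540%; on $300,000 that is $13,620.

$13,620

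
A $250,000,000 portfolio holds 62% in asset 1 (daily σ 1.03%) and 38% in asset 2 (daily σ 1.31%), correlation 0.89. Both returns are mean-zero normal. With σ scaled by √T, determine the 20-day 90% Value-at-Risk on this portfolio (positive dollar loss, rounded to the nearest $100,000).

σ_p = √(0.62²·1.03² + 0.38²·1.31² + 2·0.89·0.62·0.38·1.03·1.31) = 1.105%.
σ_{20d} = 1.105% × √20 = 4.942%.
z(90%) = 1.282.
VaR = 1.282 × 4.942% = 6.336%; on $250,000,000 that is $15,840,000.

$15,800,000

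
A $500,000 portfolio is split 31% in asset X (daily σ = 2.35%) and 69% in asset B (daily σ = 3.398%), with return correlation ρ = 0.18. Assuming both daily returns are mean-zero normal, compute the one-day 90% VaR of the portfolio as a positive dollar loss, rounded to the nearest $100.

σ_p² = 0.31²·2.35² + 0.69²·3.398² + 2·0.18·0.31·0.69·2.35·3.398 = 6.6429 (%²).
σ_p = √6.6429 = 2.577%.
At 90%, z = 1.282.
VaR = 1.282 × 2.577% = 3.304%; on $500,000 that is $16,520.

$16,500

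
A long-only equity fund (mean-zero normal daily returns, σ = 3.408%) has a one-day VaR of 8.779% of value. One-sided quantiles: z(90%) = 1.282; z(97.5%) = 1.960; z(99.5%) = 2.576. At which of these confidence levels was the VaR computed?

Implied z = VaR/σ = 8.779 / 3.408 = 2.576.
This matches z(99.5%) = 2.576.

99.5%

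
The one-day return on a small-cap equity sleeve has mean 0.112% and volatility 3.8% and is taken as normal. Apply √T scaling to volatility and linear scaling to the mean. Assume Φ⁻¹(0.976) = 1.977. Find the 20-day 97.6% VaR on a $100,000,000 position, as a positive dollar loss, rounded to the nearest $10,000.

σ_{20d} = 3.8% × √20 = 16.994%; μ_{20d} = 20 × 0.112% = 2.240%.
VaR = −(2.240%) + 1.977 × 16.994% = 31.357%.
On $100,000,000: 0.31357 × $100,000,000 = $31,357,000.

$31,360,000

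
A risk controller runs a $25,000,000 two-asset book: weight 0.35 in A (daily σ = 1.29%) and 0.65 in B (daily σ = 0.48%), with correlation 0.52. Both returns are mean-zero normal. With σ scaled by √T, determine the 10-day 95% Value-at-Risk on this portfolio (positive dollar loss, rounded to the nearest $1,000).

$870,000

σ_p = √(0.35²·1.29² + 0.65²·0.48² + 2·0.52·0.35·0.65·1.29·0.48) = 0.669%.
σ_{10d} = 0.669% × √10 = 2.116%.
z(95%) = 1.645.
VaR = 1.645 × 2.116% = 3.481%; on $25,000,000 that is $870,250.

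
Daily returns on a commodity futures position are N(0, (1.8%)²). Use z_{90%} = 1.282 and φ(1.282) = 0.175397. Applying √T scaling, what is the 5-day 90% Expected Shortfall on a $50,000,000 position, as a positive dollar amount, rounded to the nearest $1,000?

$3,530,000

σ_{5d} = 1.8% × √5 = 4.025%.
ES multiplier = φ(z)/(1−α) = 0.175397/0.1 = 1.754.
ES = 4.025% × 1.754 = 7.060%; on $50,000,000: $3,530,000.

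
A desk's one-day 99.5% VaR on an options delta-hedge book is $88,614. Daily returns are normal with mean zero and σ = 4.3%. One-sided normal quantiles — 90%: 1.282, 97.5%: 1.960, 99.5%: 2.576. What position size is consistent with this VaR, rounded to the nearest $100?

$800,000

VaR as a fraction of value: z·σ = 2.576 × 4.3% = 11.0768%.
Position = $88,614 / 0.110768 = $799,996.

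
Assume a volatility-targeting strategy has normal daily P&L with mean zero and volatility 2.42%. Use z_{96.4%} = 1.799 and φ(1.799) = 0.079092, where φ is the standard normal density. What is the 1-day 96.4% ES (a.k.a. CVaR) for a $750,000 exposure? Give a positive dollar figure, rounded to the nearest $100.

Tail multiplier: φ(z)/(1−α) = 0.079092 / 0.036 = 2.197.
ES = 2.42% × 2.197 = 5.317%.
On $750,000: 0.05317 × $750,000 = $39,878.

$39,900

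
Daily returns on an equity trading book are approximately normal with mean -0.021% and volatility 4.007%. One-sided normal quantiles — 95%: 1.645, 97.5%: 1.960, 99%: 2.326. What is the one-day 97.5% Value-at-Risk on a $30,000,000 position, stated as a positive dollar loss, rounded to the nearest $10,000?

$2,360,000

VaR = −μ + z·σ = −(-0.021%) + 1.960 × 4.007% = 7.875%.
On $30,000,000: 0.07875 × $30,000,000 = $2,362,500.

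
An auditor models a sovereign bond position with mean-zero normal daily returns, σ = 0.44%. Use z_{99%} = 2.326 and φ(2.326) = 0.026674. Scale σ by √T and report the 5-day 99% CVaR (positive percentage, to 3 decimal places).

2.624%

σ_{5d} = 0.44% × √5 = 0.984%.
ES multiplier = φ(z)/(1−α) = 0.026674/0.01 = 2.667.
ES = 0.984% × 2.667 = 2.624%.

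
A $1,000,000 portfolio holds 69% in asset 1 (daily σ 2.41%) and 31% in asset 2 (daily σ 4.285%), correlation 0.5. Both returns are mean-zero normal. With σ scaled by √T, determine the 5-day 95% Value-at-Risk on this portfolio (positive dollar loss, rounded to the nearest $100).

$95,500

σ_p = √(0.69²·2.41² + 0.31²·4.285² + 2·0.5·0.69·0.31·2.41·4.285) = 2.596%.
σ_{5d} = 2.596% × √5 = 5.805%.
z(95%) = 1.645.
VaR = 1.645 × 5.805% = 9.549%; on $1,000,000 that is $95,490.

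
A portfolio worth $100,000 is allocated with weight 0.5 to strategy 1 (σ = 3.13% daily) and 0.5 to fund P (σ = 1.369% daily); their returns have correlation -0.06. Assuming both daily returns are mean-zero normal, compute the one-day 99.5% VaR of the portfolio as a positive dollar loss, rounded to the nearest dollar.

$4,302

σ_p² = 0.5²·3.13² + 0.5²·1.369² + 2·-0.06·0.5·0.5·3.13·1.369 = 2.7892 (%²).
σ_p = √2.7892 = 1.670%.
At 99.5%, z = 2.576.
VaR = 2.576 × 1.670% = 4.302%; on $100,000 that is $4,302.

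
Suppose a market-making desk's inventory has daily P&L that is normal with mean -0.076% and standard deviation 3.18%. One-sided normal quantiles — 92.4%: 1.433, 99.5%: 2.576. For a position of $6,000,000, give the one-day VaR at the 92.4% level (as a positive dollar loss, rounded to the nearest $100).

VaR = −μ + z·σ = −(-0.076%) + 1.433 × 3.18% = 4.633%.
On $6,000,000: 0.04633 × $6,000,000 = $277,980.

$278,000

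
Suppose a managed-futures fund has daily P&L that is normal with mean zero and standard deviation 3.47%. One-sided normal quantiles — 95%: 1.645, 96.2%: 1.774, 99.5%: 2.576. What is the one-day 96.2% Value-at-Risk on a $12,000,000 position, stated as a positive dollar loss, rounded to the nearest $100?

VaR = z·σ = 1.774 × 3.47% = 6.156%.
On $12,000,000: 0.06156 × $12,000,000 = $738,720.

$738,700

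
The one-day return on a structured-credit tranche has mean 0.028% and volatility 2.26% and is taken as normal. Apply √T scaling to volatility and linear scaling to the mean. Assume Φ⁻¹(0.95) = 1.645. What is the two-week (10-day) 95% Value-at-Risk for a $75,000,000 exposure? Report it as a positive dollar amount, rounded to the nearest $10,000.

$8,610,000

σ_{10d} = 2.26% × √10 = 7.147%; μ_{10d} = 10 × 0.028% = 0.280%.
VaR = −(0.280%) + 1.645 × 7.147% = 11.477%.
On $75,000,000: 0.11477 × $75,000,000 = $8,607,750.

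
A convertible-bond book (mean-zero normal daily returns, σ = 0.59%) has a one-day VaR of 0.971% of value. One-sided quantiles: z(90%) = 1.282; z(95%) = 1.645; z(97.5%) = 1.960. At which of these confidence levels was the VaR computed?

95%

Implied z = VaR/σ = 0.971 / 0.59 = 1.646.
This matches z(95%) = 1.645.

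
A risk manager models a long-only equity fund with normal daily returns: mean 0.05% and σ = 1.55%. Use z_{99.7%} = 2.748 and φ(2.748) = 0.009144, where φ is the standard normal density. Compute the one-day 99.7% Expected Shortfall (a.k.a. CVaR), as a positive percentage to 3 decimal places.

Tail multiplier: φ(z)/(1−α) = 0.009144 / 0.003 = 3.048.
ES = −(0.05%) + 1.55% × 3.048 = 4.674%.

4.674%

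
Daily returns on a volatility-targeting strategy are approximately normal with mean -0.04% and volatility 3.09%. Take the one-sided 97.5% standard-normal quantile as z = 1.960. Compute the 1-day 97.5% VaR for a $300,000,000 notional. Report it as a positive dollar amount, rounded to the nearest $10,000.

VaR = −μ + z·σ = −(-0.04%) + 1.960 × 3.09% = 6.096%.
On $300,000,000: 0.06096 × $300,000,000 = $18,288,000.

$18,290,000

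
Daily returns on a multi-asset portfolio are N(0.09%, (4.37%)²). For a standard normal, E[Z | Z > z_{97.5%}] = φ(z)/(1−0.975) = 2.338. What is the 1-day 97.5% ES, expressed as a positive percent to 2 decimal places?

10.13%

ES = −(0.09%) + 4.37% × 2.338 = 10.127%.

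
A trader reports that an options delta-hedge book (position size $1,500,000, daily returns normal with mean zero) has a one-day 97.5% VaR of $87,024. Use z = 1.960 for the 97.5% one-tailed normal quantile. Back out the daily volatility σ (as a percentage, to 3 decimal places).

2.960%

VaR as a fraction: $87,024 / $1,500,000 = 5.802%.
σ = VaR / z = 5.802% / 1.960 = 2.960%.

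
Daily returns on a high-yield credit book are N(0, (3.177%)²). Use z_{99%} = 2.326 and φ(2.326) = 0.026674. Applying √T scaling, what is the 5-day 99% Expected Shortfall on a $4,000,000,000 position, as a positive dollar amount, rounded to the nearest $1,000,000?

σ_{5d} = 3.177% × √5 = 7.104%.
ES multiplier = φ(z)/(1−α) = 0.026674/0.01 = 2.667.
ES = 7.104% × 2.667 = 18.946%; on $4,000,000,000: $757,840,000.

$758,000,000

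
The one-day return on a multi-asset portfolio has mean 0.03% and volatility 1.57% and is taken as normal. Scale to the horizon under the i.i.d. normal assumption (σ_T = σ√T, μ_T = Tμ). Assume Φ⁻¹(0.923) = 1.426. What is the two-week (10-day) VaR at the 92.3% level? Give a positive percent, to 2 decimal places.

σ_{10d} = 1.57% × √10 = 4.965%; μ_{10d} = 10 × 0.03% = 0.300%.
VaR = −(0.300%) + 1.426 × 4.965% = 6.780%.

6.78%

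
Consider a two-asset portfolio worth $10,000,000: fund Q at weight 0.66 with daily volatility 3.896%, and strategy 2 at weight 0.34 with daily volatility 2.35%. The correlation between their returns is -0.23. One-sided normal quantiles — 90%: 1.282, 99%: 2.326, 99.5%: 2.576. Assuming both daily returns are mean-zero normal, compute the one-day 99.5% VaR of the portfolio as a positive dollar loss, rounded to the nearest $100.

$646,800

σ_p² = 0.66²·3.896² + 0.34²·2.35² + 2·-0.23·0.66·0.34·3.896·2.35 = 6.3052 (%²).
σ_p = √6.3052 = 2.511%.
VaR = 2.576 × 2.511% = 6.468%; on $10,000,000 that is $646,800.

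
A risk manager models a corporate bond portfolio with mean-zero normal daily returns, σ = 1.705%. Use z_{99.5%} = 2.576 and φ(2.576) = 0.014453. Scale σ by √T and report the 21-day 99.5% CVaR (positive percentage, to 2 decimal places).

σ_{21d} = 1.705% × √21 = 7.813%.
ES multiplier = φ(z)/(1−α) = 0.014453/0.005 = 2.891.
ES = 7.813% × 2.891 = 22.587%.

22.59%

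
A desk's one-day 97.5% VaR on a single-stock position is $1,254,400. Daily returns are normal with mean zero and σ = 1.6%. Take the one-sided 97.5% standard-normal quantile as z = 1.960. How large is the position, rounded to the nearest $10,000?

$40,000,000

VaR as a fraction of value: z·σ = 1.960 × 1.6% = 3.136%.
Position = $1,254,400 / 0.03136 = $40,000,000.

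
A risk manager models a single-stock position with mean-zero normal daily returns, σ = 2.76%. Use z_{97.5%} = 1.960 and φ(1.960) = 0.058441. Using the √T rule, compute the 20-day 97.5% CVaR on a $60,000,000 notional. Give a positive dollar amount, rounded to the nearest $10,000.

$17,310,000

σ_{20d} = 2.76% × √20 = 12.343%.
ES multiplier = φ(z)/(1−α) = 0.058441/0.025 = 2.338.
ES = 12.343% × 2.338 = 28.858%; on $60,000,000: $17,314,800.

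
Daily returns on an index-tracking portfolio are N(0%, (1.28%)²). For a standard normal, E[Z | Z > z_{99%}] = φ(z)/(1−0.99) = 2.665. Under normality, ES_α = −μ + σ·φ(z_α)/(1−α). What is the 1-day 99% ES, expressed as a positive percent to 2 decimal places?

ES = 1.28% × 2.665 = 3.411%.

3.41%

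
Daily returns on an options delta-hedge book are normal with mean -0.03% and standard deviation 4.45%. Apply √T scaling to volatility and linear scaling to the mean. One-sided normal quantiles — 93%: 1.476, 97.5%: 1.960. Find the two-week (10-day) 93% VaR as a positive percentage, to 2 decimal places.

σ_{10d} = 4.45% × √10 = 14.072%; μ_{10d} = 10 × -0.03% = -0.300%.
VaR = −(-0.300%) + 1.476 × 14.072% = 21.070%.

21.07%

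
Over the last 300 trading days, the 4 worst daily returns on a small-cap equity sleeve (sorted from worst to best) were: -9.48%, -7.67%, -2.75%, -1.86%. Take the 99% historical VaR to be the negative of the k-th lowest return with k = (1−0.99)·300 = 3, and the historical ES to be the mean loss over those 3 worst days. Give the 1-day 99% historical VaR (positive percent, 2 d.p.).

2.75%

k = 3; the 3rd lowest return is -2.75%, so VaR = 2.75%.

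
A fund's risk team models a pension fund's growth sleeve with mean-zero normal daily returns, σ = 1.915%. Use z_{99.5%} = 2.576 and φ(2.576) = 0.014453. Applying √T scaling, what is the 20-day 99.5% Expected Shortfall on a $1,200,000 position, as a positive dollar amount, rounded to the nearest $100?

σ_{20d} = 1.915% × √20 = 8.564%.
ES multiplier = φ(z)/(1−α) = 0.014453/0.005 = 2.891.
ES = 8.564% × 2.891 = 24.759%; on $1,200,000: $297,108.

$297,100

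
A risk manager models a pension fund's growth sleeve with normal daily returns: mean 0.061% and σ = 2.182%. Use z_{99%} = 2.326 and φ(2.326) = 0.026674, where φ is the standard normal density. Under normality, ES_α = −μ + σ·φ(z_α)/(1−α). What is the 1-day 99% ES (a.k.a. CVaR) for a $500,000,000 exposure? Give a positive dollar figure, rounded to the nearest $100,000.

$28,800,000

Tail multiplier: φ(z)/(1−α) = 0.026674 / 0.01 = 2.667.
ES = −(0.061%) + 2.182% × 2.667 = 5.758%.
On $500,000,000: 0.05758 × $500,000,000 = $28,790,000.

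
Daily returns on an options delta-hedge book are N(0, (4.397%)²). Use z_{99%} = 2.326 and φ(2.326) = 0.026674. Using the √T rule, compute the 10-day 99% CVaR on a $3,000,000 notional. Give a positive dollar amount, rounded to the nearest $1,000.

σ_{10d} = 4.397% × √10 = 13.905%.
ES multiplier = φ(z)/(1−α) = 0.026674/0.01 = 2.667.
ES = 13.905% × 2.667 = 37.085%; on $3,000,000: $1,112,550.

$1,113,000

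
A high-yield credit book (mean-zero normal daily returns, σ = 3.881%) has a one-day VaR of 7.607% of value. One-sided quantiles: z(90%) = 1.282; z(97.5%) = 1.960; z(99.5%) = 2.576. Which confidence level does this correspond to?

Implied z = VaR/σ = 7.607 / 3.881 = 1.960.
This matches z(97.5%) = 1.960.

97.5%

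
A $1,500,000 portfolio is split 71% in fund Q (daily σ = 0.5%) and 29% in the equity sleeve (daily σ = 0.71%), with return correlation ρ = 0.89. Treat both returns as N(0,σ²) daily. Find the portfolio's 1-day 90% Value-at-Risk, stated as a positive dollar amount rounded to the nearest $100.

$10,500

σ_p² = 0.71²·0.5² + 0.29²·0.71² + 2·0.89·0.71·0.29·0.5·0.71 = 0.2985 (%²).
σ_p = √0.2985 = 0.546%.
At 90%, z = 1.282.
VaR = 1.282 × 0.546% = 0.700%; on $1,500,000 that is $10,500.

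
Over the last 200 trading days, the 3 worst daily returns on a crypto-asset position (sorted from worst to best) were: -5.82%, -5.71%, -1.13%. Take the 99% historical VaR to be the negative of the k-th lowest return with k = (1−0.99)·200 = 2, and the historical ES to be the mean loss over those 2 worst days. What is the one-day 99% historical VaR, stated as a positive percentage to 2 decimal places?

5.71%

k = 2; the 2nd lowest return is -5.71%, so VaR = 5.71%.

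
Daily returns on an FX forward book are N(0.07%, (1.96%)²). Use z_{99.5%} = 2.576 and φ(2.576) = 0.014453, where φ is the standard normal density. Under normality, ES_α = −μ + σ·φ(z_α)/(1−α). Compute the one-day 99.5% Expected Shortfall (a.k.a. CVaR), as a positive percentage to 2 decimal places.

5.60%

Tail multiplier: φ(z)/(1−α) = 0.014453 / 0.005 = 2.891.
ES = −(0.07%) + 1.96% × 2.891 = 5.596%.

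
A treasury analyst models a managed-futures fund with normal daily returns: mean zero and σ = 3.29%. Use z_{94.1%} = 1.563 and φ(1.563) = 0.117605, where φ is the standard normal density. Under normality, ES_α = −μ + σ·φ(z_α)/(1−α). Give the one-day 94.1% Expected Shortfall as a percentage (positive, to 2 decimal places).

Tail multiplier: φ(z)/(1−α) = 0.117605 / 0.059 = 1.993.
ES = 3.29% × 1.993 = 6.557%.

6.56%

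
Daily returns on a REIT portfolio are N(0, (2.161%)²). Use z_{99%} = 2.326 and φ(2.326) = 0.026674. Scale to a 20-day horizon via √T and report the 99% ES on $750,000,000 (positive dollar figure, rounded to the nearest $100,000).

σ_{20d} = 2.161% × √20 = 9.664%.
ES multiplier = φ(z)/(1−α) = 0.026674/0.01 = 2.667.
ES = 9.664% × 2.667 = 25.774%; on $750,000,000: $193,305,000.

$193,300,000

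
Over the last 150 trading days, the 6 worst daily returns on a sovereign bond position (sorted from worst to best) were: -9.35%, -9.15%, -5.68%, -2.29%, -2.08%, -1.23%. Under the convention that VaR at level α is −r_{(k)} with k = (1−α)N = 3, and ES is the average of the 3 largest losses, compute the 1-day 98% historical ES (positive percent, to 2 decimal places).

The 3 worst returns sum to -24.18%.
ES = −(-24.18%) / 3 = 8.06%.

8.06%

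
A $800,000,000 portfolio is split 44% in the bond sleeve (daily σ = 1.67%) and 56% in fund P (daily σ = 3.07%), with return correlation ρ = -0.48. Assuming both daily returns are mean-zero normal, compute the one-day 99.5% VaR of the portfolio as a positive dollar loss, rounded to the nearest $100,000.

σ_p² = 0.44²·1.67² + 0.56²·3.07² + 2·-0.48·0.44·0.56·1.67·3.07 = 2.2828 (%²).
σ_p = √2.2828 = 1.511%.
At 99.5%, z = 2.576.
VaR = 2.576 × 1.511% = 3.892%; on $800,000,000 that is $31,136,000.

$31,100,000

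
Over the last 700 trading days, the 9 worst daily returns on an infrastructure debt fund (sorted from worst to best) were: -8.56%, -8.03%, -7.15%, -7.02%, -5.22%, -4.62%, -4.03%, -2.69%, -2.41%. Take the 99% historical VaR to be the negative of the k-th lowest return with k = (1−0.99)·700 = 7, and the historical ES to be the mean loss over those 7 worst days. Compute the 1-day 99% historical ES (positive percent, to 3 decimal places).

The 7 worst returns sum to -44.63%.
ES = −(-44.63%) / 7 = 6.3757…% ≈ 6.376%.

6.376%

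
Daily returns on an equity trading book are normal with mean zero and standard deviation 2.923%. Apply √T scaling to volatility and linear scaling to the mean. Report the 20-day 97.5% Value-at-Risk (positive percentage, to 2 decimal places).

At 97.5%, z = 1.960.
σ_{20d} = 2.923% × √20 = 13.072%.
VaR = 1.960 × 13.072% = 25.621%.

25.62%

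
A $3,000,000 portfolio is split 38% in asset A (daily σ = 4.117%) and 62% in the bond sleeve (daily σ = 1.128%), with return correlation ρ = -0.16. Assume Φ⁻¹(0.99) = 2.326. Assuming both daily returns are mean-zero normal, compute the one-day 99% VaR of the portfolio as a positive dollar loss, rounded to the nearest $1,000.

$112,000

σ_p² = 0.38²·4.117² + 0.62²·1.128² + 2·-0.16·0.38·0.62·4.117·1.128 = 2.5865 (%²).
σ_p = √2.5865 = 1.608%.
VaR = 2.326 × 1.608% = 3.740%; on $3,000,000 that is $112,200.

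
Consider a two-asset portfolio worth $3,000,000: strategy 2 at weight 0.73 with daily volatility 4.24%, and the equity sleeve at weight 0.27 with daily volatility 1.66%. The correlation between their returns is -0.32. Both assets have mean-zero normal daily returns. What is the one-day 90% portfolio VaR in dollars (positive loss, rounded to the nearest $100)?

σ_p² = 0.73²·4.24² + 0.27²·1.66² + 2·-0.32·0.73·0.27·4.24·1.66 = 8.8933 (%²).
σ_p = √8.8933 = 2.982%.
At 90%, z = 1.282.
VaR = 1.282 × 2.982% = 3.823%; on $3,000,000 that is $114,690.

$114,700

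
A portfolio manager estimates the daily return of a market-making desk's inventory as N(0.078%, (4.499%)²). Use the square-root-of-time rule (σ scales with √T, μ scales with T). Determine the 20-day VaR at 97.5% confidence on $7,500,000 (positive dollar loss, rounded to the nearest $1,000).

At 97.5%, z = 1.960.
σ_{20d} = 4.499% × √20 = 20.120%; μ_{20d} = 20 × 0.078% = 1.560%.
VaR = −(1.560%) + 1.960 × 20.120% = 37.875%.
On $7,500,000: 0.37875 × $7,500,000 = $2,840,625.

$2,841,000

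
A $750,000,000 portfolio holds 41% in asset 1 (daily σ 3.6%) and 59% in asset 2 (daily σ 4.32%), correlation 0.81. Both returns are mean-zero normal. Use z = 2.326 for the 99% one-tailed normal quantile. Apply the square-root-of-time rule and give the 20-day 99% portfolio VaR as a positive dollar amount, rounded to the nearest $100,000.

$299,800,000

σ_p = √(0.41²·3.6² + 0.59²·4.32² + 2·0.81·0.41·0.59·3.6·4.32) = 3.843%.
σ_{20d} = 3.843% × √20 = 17.186%.
VaR = 2.326 × 17.186% = 39.975%; on $750,000,000 that is $299,812,500.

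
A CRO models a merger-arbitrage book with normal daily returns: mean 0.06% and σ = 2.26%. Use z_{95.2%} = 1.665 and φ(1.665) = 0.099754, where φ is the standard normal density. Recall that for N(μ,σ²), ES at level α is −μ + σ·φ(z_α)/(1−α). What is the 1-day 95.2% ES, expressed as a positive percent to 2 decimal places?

4.64%

Tail multiplier: φ(z)/(1−α) = 0.099754 / 0.048 = 2.078.
ES = −(0.06%) + 2.26% × 2.078 = 4.636%.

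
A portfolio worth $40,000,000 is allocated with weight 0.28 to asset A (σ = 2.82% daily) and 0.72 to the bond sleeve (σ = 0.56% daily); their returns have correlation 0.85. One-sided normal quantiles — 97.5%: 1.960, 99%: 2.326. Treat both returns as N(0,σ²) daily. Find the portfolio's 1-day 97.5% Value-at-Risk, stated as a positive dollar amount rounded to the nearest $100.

σ_p² = 0.28²·2.82² + 0.72²·0.56² + 2·0.85·0.28·0.72·2.82·0.56 = 1.3273 (%²).
σ_p = √1.3273 = 1.152%.
VaR = 1.960 × 1.152% = 2.258%; on $40,000,000 that is $903,200.

$903,200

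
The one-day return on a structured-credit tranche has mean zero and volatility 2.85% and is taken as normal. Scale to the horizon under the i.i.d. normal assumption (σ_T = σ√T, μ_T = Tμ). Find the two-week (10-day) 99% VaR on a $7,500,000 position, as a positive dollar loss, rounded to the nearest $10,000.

At 99%, z = 2.326.
σ_{10d} = 2.85% × √10 = 9.012%.
VaR = 2.326 × 9.012% = 20.962%.
On $7,500,000: 0.20962 × $7,500,000 = $1,572,150.

$1,570,000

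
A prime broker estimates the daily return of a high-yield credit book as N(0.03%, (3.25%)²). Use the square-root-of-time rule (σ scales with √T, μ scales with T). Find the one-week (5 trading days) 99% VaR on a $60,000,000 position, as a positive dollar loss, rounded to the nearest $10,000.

$10,050,000

At 99%, z = 2.326.
σ_{5d} = 3.25% × √5 = 7.267%; μ_{5d} = 5 × 0.03% = 0.150%.
VaR = −(0.150%) + 2.326 × 7.267% = 16.753%.
On $60,000,000: 0.16753 × $60,000,000 = $10,051,800.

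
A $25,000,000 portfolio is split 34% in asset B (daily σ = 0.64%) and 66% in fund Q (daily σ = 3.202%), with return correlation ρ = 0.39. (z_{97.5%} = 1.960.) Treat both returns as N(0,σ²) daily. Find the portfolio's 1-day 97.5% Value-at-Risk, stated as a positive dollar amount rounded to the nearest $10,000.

$1,080,000

σ_p² = 0.34²·0.64² + 0.66²·3.202² + 2·0.39·0.34·0.66·0.64·3.202 = 4.8722 (%²).
σ_p = √4.8722 = 2.207%.
VaR = 1.960 × 2.207% = 4.326%; on $25,000,000 that is $1,081,500.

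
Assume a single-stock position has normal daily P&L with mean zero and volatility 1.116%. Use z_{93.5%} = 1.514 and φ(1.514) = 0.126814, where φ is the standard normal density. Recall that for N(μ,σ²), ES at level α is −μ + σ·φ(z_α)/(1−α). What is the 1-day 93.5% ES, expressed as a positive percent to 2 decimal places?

2.18%

Tail multiplier: φ(z)/(1−α) = 0.126814 / 0.065 = 1.951.
ES = 1.116% × 1.951 = 2.177%.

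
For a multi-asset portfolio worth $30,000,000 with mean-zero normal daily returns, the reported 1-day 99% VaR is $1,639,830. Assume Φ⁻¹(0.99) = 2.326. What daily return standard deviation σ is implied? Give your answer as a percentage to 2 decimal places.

2.35%

VaR as a fraction: $1,639,830 / $30,000,000 = 5.466%.
σ = VaR / z = 5.466% / 2.326 = 2.350%.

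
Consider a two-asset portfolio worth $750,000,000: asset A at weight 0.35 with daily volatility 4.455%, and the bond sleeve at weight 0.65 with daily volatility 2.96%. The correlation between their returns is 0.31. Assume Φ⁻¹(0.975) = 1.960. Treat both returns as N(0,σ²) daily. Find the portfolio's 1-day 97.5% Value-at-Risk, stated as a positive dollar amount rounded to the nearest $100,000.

$41,600,000

σ_p² = 0.35²·4.455² + 0.65²·2.96² + 2·0.31·0.35·0.65·4.455·2.96 = 7.9930 (%²).
σ_p = √7.9930 = 2.827%.
VaR = 1.960 × 2.827% = 5.541%; on $750,000,000 that is $41,557,500.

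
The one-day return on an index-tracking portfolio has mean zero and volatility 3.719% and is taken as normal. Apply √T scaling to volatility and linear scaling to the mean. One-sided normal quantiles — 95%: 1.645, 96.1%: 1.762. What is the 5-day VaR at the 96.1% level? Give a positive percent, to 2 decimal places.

σ_{5d} = 3.719% × √5 = 8.316%.
VaR = 1.762 × 8.316% = 14.653%.

14.65%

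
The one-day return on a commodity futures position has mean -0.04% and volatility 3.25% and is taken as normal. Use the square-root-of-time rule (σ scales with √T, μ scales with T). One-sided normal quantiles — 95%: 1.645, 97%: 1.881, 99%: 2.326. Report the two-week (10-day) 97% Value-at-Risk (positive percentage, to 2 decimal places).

σ_{10d} = 3.25% × √10 = 10.277%; μ_{10d} = 10 × -0.04% = -0.400%.
VaR = −(-0.400%) + 1.881 × 10.277% = 19.731%.

19.73%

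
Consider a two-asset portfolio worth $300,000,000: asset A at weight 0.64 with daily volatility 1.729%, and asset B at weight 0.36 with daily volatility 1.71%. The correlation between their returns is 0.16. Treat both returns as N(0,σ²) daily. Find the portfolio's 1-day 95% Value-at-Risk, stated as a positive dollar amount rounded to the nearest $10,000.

σ_p² = 0.64²·1.729² + 0.36²·1.71² + 2·0.16·0.64·0.36·1.729·1.71 = 1.8214 (%²).
σ_p = √1.8214 = 1.350%.
At 95%, z = 1.645.
VaR = 1.645 × 1.350% = 2.221%; on $300,000,000 that is $6,663,000.

$6,660,000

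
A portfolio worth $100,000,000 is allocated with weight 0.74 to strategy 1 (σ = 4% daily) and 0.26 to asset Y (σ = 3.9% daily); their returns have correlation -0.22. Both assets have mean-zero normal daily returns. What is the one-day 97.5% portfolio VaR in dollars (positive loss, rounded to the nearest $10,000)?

$5,700,000

σ_p² = 0.74²·4² + 0.26²·3.9² + 2·-0.22·0.74·0.26·4·3.9 = 8.4692 (%²).
σ_p = √8.4692 = 2.910%.
At 97.5%, z = 1.960.
VaR = 1.960 × 2.910% = 5.704%; on $100,000,000 that is $5,704,000.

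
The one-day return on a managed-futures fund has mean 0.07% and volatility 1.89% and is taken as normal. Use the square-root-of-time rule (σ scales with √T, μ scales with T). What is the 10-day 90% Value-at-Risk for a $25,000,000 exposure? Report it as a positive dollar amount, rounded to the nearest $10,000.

$1,740,000

At 90%, z = 1.282.
σ_{10d} = 1.89% × √10 = 5.977%; μ_{10d} = 10 × 0.07% = 0.700%.
VaR = −(0.700%) + 1.282 × 5.977% = 6.963%.
On $25,000,000: 0.06963 × $25,000,000 = $1,740,750.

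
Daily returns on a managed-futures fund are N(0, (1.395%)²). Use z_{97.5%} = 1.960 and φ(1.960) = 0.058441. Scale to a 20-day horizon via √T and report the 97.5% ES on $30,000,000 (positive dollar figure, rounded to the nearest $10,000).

σ_{20d} = 1.395% × √20 = 6.239%.
ES multiplier = φ(z)/(1−α) = 0.058441/0.025 = 2.338.
ES = 6.239% × 2.338 = 14.587%; on $30,000,000: $4,376,100.

$4,380,000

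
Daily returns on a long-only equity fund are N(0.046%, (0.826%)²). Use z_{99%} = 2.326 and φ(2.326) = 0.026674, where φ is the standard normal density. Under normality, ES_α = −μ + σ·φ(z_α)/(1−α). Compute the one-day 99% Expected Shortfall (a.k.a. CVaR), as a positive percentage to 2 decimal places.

2.16%

Tail multiplier: φ(z)/(1−α) = 0.026674 / 0.01 = 2.667.
ES = −(0.046%) + 0.826% × 2.667 = 2.157%.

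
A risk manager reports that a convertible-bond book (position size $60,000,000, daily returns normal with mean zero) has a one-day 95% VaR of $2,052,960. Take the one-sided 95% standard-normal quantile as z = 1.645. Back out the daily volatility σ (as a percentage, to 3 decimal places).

2.080%

VaR as a fraction: $2,052,960 / $60,000,000 = 3.422%.
σ = VaR / z = 3.422% / 1.645 = 2.080%.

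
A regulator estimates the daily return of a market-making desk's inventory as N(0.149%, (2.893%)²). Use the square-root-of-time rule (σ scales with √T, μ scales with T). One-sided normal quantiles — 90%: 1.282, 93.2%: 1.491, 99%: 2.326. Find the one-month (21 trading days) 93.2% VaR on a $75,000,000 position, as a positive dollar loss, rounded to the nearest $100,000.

$12,500,000

σ_{21d} = 2.893% × √21 = 13.257%; μ_{21d} = 21 × 0.149% = 3.129%.
VaR = −(3.129%) + 1.491 × 13.257% = 16.637%.
On $75,000,000: 0.16637 × $75,000,000 = $12,477,750.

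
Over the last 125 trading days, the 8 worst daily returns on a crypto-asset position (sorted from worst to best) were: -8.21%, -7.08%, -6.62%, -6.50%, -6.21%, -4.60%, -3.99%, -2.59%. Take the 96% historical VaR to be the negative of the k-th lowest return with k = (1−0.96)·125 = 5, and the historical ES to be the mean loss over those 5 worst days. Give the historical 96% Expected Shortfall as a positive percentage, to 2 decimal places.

6.92%

The 5 worst returns sum to -34.62%.
ES = −(-34.62%) / 5 = 6.924% ≈ 6.92%.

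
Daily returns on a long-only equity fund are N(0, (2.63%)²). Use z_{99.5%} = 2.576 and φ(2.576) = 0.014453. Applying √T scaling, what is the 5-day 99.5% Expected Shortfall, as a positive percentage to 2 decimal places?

17.00%

σ_{5d} = 2.63% × √5 = 5.881%.
ES multiplier = φ(z)/(1−α) = 0.014453/0.005 = 2.891.
ES = 5.881% × 2.891 = 17.002%.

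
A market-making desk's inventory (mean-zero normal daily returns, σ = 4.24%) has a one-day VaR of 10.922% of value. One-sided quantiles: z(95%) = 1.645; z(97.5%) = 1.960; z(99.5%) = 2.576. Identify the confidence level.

Implied z = VaR/σ = 10.922 / 4.24 = 2.576.
This matches z(99.5%) = 2.576.

99.5%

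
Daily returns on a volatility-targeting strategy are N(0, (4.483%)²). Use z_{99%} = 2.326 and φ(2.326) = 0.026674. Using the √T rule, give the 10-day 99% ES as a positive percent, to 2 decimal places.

37.81%

σ_{10d} = 4.483% × √10 = 14.176%.
ES multiplier = φ(z)/(1−α) = 0.026674/0.01 = 2.667.
ES = 14.176% × 2.667 = 37.807%.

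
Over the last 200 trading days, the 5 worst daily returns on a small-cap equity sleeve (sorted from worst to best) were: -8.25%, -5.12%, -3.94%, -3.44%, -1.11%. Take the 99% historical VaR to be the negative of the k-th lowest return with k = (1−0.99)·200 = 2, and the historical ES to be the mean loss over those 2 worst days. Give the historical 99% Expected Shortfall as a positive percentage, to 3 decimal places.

6.685%

The 2 worst returns sum to -13.37%.
ES = −(-13.37%) / 2 = 6.685%.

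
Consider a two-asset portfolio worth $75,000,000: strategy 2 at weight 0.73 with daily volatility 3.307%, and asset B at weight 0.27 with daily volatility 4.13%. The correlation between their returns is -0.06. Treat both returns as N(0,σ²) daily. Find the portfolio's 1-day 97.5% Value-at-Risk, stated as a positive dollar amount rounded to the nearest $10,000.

$3,820,000

σ_p² = 0.73²·3.307² + 0.27²·4.13² + 2·-0.06·0.73·0.27·3.307·4.13 = 6.7483 (%²).
σ_p = √6.7483 = 2.598%.
At 97.5%, z = 1.960.
VaR = 1.960 × 2.598% = 5.092%; on $75,000,000 that is $3,819,000.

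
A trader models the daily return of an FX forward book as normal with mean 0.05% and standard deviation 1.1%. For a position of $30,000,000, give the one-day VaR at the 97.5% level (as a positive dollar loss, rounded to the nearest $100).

At 97.5% one-sided, z = 1.960.
VaR = −μ + z·σ = −(0.05%) + 1.960 × 1.1% = 2.106%.
On $30,000,000: 0.02106 × $30,000,000 = $631,800.

$631,800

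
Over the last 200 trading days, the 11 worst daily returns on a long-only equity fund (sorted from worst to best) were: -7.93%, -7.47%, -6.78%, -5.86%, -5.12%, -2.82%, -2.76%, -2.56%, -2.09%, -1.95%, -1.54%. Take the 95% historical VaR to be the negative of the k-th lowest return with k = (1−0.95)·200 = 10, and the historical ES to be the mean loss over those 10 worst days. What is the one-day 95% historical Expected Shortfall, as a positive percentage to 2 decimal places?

4.53%

The 10 worst returns sum to -45.34%.
ES = −(-45.34%) / 10 = 4.534% ≈ 4.53%.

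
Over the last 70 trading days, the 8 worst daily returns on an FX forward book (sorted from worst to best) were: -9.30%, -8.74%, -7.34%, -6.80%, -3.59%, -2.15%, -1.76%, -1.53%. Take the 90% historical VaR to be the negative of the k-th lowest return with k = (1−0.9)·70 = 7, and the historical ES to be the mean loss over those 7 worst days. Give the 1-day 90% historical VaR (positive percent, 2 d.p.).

k = 7; the 7th lowest return is -1.76%, so VaR = 1.76%.

1.76%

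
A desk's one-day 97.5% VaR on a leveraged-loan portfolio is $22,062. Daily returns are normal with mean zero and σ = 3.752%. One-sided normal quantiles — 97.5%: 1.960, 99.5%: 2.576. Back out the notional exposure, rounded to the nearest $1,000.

VaR as a fraction of value: z·σ = 1.960 × 3.752% = 7.35392%.
Position = $22,062 / 0.0735392 = $300,003.

$300,000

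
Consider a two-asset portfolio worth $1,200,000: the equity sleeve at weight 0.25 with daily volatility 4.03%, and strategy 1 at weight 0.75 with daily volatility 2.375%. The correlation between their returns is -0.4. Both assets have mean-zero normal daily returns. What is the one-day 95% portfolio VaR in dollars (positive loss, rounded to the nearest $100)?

σ_p² = 0.25²·4.03² + 0.75²·2.375² + 2·-0.4·0.25·0.75·4.03·2.375 = 2.7522 (%²).
σ_p = √2.7522 = 1.659%.
At 95%, z = 1.645.
VaR = 1.645 × 1.659% = 2.729%; on $1,200,000 that is $32,748.

$32,700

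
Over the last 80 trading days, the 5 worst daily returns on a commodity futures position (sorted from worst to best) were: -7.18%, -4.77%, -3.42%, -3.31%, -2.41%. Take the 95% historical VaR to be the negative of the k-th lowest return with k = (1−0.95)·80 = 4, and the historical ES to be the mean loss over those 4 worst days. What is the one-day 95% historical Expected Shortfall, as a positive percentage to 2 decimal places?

The 4 worst returns sum to -18.68%.
ES = −(-18.68%) / 4 = 4.67%.

4.67%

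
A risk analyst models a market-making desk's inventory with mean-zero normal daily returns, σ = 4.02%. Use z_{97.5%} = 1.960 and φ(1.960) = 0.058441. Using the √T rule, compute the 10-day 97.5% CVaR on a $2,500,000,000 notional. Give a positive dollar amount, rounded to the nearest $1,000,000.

σ_{10d} = 4.02% × √10 = 12.712%.
ES multiplier = φ(z)/(1−α) = 0.058441/0.025 = 2.338.
ES = 12.712% × 2.338 = 29.721%; on $2,500,000,000: $743,025,000.

$743,000,000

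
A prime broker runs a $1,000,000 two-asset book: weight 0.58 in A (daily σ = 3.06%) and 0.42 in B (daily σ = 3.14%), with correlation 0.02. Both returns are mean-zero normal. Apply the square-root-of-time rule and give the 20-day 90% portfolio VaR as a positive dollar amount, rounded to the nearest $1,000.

$128,000

σ_p = √(0.58²·3.06² + 0.42²·3.14² + 2·0.02·0.58·0.42·3.06·3.14) = 2.232%.
σ_{20d} = 2.232% × √20 = 9.982%.
z(90%) = 1.282.
VaR = 1.282 × 9.982% = 12.797%; on $1,000,000 that is $127,970.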